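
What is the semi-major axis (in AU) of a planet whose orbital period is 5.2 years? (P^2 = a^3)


a = P^(2/3) = 5.2^(2/3) = 3.0015

3.0015 AU


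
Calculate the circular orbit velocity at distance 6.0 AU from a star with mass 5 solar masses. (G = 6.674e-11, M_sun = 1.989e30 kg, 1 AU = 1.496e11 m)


v = sqrt(GM/r) = sqrt(6.674e-11 * 9.945e+30 / 8.976e+11) = 27192.809

27192.809 m/s


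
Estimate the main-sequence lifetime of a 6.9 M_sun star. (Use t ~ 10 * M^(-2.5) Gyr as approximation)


t = 10 * M^(-2.5) = 10 * 6.9^(-2.5) = 0.08

0.08 Gyr


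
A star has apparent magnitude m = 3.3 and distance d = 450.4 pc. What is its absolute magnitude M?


M = m - 5*log10(d) + 5 = 3.3 - 5*log10(450.4) + 5 = -4.968

-4.968


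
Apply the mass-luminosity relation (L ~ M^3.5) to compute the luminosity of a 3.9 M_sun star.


L/L_sun = (M/M_sun)^3.5 = 3.9^3.5 = 117.1456

117.1456 L_sun


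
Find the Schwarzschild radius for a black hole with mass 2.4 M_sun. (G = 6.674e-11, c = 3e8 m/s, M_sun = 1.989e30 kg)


M = 2.4 * 1.989e30 kg = 4.7736e+30 kg. rs = 2GM/c^2 = 2 * 6.674e-11 * 4.7736e+30 / (3e8)^2 = 7079.7792

7079.7792 m


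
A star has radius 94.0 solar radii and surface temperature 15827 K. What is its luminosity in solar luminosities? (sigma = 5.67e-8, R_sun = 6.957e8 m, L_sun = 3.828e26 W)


R = 94.0 * 6.957e8 m = 6.53958e+10 m. L = 4*pi*R^2*sigma*T^4 = 4*pi*(6.53958e+10)^2 * 5.67e-8 * 15827^4 = 1.911996295e+32 W. L/L_sun = 1.911996295e+32 / 3.828e26 = 499476.566

499476.566 L_sun


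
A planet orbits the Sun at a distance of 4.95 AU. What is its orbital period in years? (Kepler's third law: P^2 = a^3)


P = a^(3/2) = 4.95^1.5 = 11.0131

11.0131 years


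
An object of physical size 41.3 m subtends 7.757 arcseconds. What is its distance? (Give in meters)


D = size / theta_rad, theta_rad = 7.757 * pi/(180*3600) = 3.761e-05, D = 1.098e+06

1.098e+06 m


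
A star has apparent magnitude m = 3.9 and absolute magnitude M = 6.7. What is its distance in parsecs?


d = 10^((m - M + 5)/5) = 10^((3.9 - 6.7 + 5)/5) = 2.7542

2.7542 pc


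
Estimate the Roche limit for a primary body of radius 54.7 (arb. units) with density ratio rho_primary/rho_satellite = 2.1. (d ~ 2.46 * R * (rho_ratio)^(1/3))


d_Roche = 2.46 * 54.7 * 2.1^(1/3) = 172.3173

172.3173


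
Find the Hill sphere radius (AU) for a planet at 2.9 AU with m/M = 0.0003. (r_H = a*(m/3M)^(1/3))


r_H = a * (m/3M)^(1/3) = 2.9 * (0.0003/3)^(1/3) = 0.1346

0.1346 AU


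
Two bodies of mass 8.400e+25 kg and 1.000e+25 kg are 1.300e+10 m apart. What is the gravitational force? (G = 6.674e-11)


F = G*m1*m2/r^2 = 6.674e-11 * 8.400e+25 * 1.000e+25 / (1.300e+10)^2 = 6.674e-11 * 8.400e+50 / 1.690e+20 = 3.317e+20

3.317e+20 N


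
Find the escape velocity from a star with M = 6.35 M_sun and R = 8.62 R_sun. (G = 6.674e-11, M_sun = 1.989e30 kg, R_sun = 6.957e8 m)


M = 6.35 * 1.989e30 kg = 1.263015e+31 kg; R = 8.62 * 6.957e8 m = 5.996934e+09 m. v_esc = sqrt(2GM/R) = sqrt(2 * 6.674e-11 * 1.263015e+31 / 5.996934e+09) = 530209.7609

530209.7609 m/s


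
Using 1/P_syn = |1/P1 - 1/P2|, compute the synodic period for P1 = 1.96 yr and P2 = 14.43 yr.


1/P_syn = |1/P1 - 1/P2| = |1/1.96 - 1/14.43| => P_syn = 2.2681

2.2681 years


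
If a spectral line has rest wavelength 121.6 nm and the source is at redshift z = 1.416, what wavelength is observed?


lam_obs = lam_emit * (1 + z) = 121.6 * (1 + 1.416) = 293.7856

293.7856 nm


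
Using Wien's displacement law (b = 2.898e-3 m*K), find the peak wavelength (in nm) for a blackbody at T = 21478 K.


lam_max = b / T = 2.898e-3 / 21478 = 1.349e-07 m = 134.9288 nm

134.9288 nm


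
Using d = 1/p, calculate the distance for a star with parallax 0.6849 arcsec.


d = 1/p = 1/0.6849 = 1.4601

1.4601 pc


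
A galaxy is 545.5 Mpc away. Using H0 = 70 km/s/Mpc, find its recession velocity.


v = H0 * d = 70 * 545.5 = 38185.0

38185.0 km/s


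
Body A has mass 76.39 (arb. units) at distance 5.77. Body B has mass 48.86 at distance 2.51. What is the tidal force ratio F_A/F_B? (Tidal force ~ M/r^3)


Ratio = (M1/r1^3) / (M2/r2^3) = (76.39/5.77^3) / (48.86/2.51^3) = 0.1287

0.1287


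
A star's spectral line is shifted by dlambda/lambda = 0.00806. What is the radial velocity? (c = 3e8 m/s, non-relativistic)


v = (dlambda/lambda) * c = 0.00806 * 3e8 = 2.418e+06

2.418e+06 m/s


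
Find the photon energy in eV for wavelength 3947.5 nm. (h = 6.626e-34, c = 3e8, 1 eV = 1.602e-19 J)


E = hc/lambda = 6.626e-34 * 3e8 / 3.947e-06 = 5.036e-20 J = 0.3143 eV

0.3143 eV


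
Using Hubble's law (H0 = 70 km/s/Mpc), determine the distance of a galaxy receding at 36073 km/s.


d = v / H0 = 36073 / 70 = 515.3286

515.3286 Mpc


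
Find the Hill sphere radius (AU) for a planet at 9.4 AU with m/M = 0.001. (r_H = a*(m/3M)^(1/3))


r_H = a * (m/3M)^(1/3) = 9.4 * (0.001/3)^(1/3) = 0.6518

0.6518 AU


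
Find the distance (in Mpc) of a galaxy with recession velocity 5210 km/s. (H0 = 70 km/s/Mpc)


d = v / H0 = 5210 / 70 = 74.4286

74.4286 Mpc


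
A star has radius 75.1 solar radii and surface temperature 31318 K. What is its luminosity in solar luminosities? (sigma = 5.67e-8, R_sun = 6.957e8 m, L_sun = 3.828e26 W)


R = 75.1 * 6.957e8 m = 5.224707e+10 m. L = 4*pi*R^2*sigma*T^4 = 4*pi*(5.224707e+10)^2 * 5.67e-8 * 31318^4 = 1.871082267e+33 W. L/L_sun = 1.871082267e+33 / 3.828e26 = 4.888e+06

4.888e+06 L_sun


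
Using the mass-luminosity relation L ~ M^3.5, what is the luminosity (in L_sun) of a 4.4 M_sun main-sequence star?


L/L_sun = (M/M_sun)^3.5 = 4.4^3.5 = 178.6835

178.6835 L_sun


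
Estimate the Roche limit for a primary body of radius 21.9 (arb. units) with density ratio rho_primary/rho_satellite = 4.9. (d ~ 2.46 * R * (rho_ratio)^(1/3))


d_Roche = 2.46 * 21.9 * 4.9^(1/3) = 91.5049

91.5049


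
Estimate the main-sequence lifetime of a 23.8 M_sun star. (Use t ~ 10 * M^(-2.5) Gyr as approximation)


t = 10 * M^(-2.5) = 10 * 23.8^(-2.5) = 0.0036

0.0036 Gyr


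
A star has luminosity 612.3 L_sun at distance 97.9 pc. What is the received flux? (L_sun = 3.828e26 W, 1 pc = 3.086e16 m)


F = L / (4*pi*d^2) = 2.344e+29 / (4*pi*(3.021e+18)^2) = 2.043e-09

2.043e-09 W/m^2


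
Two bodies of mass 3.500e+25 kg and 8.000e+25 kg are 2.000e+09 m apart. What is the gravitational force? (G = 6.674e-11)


F = G*m1*m2/r^2 = 6.674e-11 * 3.500e+25 * 8.000e+25 / (2.000e+09)^2 = 6.674e-11 * 2.800e+51 / 4.000e+18 = 4.672e+22

4.672e+22 N


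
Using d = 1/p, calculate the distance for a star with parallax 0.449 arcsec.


d = 1/p = 1/0.449 = 2.2272

2.2272 pc


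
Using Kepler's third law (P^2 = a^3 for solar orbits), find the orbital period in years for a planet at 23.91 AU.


P = a^(3/2) = 23.91^1.5 = 116.9148

116.9148 years


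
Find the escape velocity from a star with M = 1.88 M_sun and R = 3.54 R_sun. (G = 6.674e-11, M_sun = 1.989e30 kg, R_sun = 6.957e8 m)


M = 1.88 * 1.989e30 kg = 3.73932e+30 kg; R = 3.54 * 6.957e8 m = 2.462778e+09 m. v_esc = sqrt(2GM/R) = sqrt(2 * 6.674e-11 * 3.73932e+30 / 2.462778e+09) = 450185.79

450185.79 m/s


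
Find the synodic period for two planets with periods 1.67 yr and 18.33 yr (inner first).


1/P_syn = |1/P1 - 1/P2| = |1/1.67 - 1/18.33| => P_syn = 1.8374

1.8374 years


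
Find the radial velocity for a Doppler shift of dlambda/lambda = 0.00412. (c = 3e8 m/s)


v = (dlambda/lambda) * c = 0.00412 * 3e8 = 1.236e+06

1.236e+06 m/s


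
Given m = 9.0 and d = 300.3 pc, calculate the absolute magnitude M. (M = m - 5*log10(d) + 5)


M = m - 5*log10(d) + 5 = 9.0 - 5*log10(300.3) + 5 = 1.6122

1.6122


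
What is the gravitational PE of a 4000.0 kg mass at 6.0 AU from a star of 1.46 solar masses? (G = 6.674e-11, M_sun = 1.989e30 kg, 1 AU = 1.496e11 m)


M = 1.46 * 1.989e30 kg = 2.90394e+30 kg; r = 6.0 AU * 1.496e11 m/AU = 8.976e+11 m. U = -GM*m/r = -(6.674e-11 * 2.90394e+30 * 4000.0) / 8.976e+11 = -8.637e+11

-8.637e+11 J


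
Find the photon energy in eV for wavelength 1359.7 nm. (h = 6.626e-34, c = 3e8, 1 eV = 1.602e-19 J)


E = hc/lambda = 6.626e-34 * 3e8 / 1.360e-06 = 1.462e-19 J = 0.9126 eV

0.9126 eV


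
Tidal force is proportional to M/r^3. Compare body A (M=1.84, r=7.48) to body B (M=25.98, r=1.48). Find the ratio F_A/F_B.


Ratio = (M1/r1^3) / (M2/r2^3) = (1.84/7.48^3) / (25.98/1.48^3) = 5.486e-04

5.486e-04


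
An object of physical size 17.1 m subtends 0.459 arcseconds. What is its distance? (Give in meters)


D = size / theta_rad, theta_rad = 0.459 * pi/(180*3600) = 2.225e-06, D = 7.684e+06

7.684e+06 m


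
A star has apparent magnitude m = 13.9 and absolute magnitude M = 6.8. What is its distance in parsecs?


d = 10^((m - M + 5)/5) = 10^((13.9 - 6.8 + 5)/5) = 263.0268

263.0268 pc


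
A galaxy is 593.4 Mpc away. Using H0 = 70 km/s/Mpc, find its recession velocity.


v = H0 * d = 70 * 593.4 = 41538.0

41538.0 km/s


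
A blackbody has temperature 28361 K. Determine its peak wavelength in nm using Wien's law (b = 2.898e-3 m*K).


lam_max = b / T = 2.898e-3 / 28361 = 1.022e-07 m = 102.1826 nm

102.1826 nm


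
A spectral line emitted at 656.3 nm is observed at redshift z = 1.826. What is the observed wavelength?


lam_obs = lam_emit * (1 + z) = 656.3 * (1 + 1.826) = 1854.7038

1854.7038 nm


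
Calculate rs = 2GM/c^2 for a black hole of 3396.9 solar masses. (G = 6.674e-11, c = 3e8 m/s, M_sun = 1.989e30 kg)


M = 3396.9 * 1.989e30 kg = 6.7564341e+33 kg. rs = 2GM/c^2 = 2 * 6.674e-11 * 6.7564341e+33 / (3e8)^2 = 1.002e+07

1.002e+07 m


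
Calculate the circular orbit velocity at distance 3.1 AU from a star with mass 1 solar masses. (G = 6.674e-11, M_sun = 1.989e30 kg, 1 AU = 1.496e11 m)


v = sqrt(GM/r) = sqrt(6.674e-11 * 1.989e+30 / 4.638e+11) = 16918.5777

16918.5777 m/s


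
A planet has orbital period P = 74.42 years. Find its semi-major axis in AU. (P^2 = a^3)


a = P^(2/3) = 74.42^(2/3) = 17.6927

17.6927 AU


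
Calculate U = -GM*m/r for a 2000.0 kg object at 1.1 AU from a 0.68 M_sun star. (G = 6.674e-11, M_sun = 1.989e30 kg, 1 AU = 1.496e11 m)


M = 0.68 * 1.989e30 kg = 1.35252e+30 kg; r = 1.1 AU * 1.496e11 m/AU = 1.6456e+11 m. U = -GM*m/r = -(6.674e-11 * 1.35252e+30 * 2000.0) / 1.6456e+11 = -1.097e+12

-1.097e+12 J


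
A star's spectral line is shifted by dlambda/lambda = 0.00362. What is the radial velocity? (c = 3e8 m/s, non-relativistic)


v = (dlambda/lambda) * c = 0.00362 * 3e8 = 1.086e+06

1.086e+06 m/s


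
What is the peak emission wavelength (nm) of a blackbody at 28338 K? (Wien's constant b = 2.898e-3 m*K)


lam_max = b / T = 2.898e-3 / 28338 = 1.023e-07 m = 102.2655 nm

102.2655 nm


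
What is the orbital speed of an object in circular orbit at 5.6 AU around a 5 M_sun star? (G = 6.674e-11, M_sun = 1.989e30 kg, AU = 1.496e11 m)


v = sqrt(GM/r) = sqrt(6.674e-11 * 9.945e+30 / 8.378e+11) = 28147.2315

28147.2315 m/s


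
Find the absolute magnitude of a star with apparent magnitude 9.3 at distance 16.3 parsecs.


M = m - 5*log10(d) + 5 = 9.3 - 5*log10(16.3) + 5 = 8.2391

8.2391


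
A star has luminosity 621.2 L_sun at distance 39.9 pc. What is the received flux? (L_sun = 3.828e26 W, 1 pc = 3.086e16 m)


F = L / (4*pi*d^2) = 2.378e+29 / (4*pi*(1.231e+18)^2) = 1.248e-08

1.248e-08 W/m^2


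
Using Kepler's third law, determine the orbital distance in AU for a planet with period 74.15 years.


a = P^(2/3) = 74.15^(2/3) = 17.6498

17.6498 AU


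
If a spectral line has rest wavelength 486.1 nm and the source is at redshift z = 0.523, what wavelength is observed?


lam_obs = lam_emit * (1 + z) = 486.1 * (1 + 0.523) = 740.3303

740.3303 nm


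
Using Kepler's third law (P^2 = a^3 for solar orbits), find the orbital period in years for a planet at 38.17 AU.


P = a^(3/2) = 38.17^1.5 = 235.8214

235.8214 years


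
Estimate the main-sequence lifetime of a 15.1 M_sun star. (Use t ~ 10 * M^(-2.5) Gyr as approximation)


t = 10 * M^(-2.5) = 10 * 15.1^(-2.5) = 0.0113

0.0113 Gyr


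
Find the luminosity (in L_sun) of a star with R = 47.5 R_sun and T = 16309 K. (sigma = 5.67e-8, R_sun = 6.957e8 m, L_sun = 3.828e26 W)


R = 47.5 * 6.957e8 m = 3.304575e+10 m. L = 4*pi*R^2*sigma*T^4 = 4*pi*(3.304575e+10)^2 * 5.67e-8 * 16309^4 = 5.504697774e+31 W. L/L_sun = 5.504697774e+31 / 3.828e26 = 143800.8823

143800.8823 L_sun


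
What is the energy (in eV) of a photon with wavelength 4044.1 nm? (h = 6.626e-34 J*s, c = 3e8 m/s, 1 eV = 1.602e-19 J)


E = hc/lambda = 6.626e-34 * 3e8 / 4.044e-06 = 4.915e-20 J = 0.3068 eV

0.3068 eV


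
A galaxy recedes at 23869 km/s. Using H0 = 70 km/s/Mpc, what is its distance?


d = v / H0 = 23869 / 70 = 340.9857

340.9857 Mpc


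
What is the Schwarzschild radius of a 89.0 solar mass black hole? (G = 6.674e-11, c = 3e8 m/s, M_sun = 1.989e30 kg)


M = 89.0 * 1.989e30 kg = 1.77021e+32 kg. rs = 2GM/c^2 = 2 * 6.674e-11 * 1.77021e+32 / (3e8)^2 = 262541.812

262541.812 m


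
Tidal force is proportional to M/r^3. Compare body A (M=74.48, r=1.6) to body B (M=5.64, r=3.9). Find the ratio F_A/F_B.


Ratio = (M1/r1^3) / (M2/r2^3) = (74.48/1.6^3) / (5.64/3.9^3) = 191.2469

191.2469


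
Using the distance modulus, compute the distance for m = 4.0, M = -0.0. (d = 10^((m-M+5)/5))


d = 10^((m - M + 5)/5) = 10^((4.0 - -0.0 + 5)/5) = 63.0957

63.0957 pc


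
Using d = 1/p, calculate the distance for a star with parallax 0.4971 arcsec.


d = 1/p = 1/0.4971 = 2.0117

2.0117 pc


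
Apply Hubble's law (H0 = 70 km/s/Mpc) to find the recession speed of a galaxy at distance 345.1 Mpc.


v = H0 * d = 70 * 345.1 = 24157.0

24157.0 km/s


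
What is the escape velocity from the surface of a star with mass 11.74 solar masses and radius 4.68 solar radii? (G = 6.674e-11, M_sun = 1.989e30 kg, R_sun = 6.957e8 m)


M = 11.74 * 1.989e30 kg = 2.335086e+31 kg; R = 4.68 * 6.957e8 m = 3.255876e+09 m. v_esc = sqrt(2GM/R) = sqrt(2 * 6.674e-11 * 2.335086e+31 / 3.255876e+09) = 978420.6516

978420.6516 m/s


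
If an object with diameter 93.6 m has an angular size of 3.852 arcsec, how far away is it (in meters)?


D = size / theta_rad, theta_rad = 3.852 * pi/(180*3600) = 1.868e-05, D = 5.012e+06

5.012e+06 m


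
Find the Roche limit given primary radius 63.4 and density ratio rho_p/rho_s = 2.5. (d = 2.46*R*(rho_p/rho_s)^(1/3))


d_Roche = 2.46 * 63.4 * 2.5^(1/3) = 211.6757

211.6757


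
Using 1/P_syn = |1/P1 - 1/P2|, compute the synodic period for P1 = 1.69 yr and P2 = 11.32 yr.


1/P_syn = |1/P1 - 1/P2| = |1/1.69 - 1/11.32| => P_syn = 1.9866

1.9866 years


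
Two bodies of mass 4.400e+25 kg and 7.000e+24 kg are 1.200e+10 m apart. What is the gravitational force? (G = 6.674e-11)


F = G*m1*m2/r^2 = 6.674e-11 * 4.400e+25 * 7.000e+24 / (1.200e+10)^2 = 6.674e-11 * 3.080e+50 / 1.440e+20 = 1.427e+20

1.427e+20 N


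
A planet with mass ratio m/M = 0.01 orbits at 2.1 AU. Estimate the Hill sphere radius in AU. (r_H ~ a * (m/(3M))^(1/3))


r_H = a * (m/3M)^(1/3) = 2.1 * (0.01/3)^(1/3) = 0.3137

0.3137 AU


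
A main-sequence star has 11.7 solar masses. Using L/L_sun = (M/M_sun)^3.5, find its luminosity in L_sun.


L/L_sun = (M/M_sun)^3.5 = 11.7^3.5 = 5478.3593

5478.3593 L_sun


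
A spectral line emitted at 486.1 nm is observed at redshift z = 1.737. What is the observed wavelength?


lam_obs = lam_emit * (1 + z) = 486.1 * (1 + 1.737) = 1330.4557

1330.4557 nm


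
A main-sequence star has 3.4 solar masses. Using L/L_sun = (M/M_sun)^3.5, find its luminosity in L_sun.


L/L_sun = (M/M_sun)^3.5 = 3.4^3.5 = 72.473

72.473 L_sun


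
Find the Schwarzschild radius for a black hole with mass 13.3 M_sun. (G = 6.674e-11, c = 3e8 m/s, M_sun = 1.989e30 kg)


M = 13.3 * 1.989e30 kg = 2.64537e+31 kg. rs = 2GM/c^2 = 2 * 6.674e-11 * 2.64537e+31 / (3e8)^2 = 39233.7764

39233.7764 m


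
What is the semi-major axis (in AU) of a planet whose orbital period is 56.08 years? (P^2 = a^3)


a = P^(2/3) = 56.08^(2/3) = 14.6512

14.6512 AU


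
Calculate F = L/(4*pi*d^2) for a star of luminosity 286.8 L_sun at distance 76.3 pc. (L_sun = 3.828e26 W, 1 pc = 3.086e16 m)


F = L / (4*pi*d^2) = 1.098e+29 / (4*pi*(2.355e+18)^2) = 1.576e-09

1.576e-09 W/m^2


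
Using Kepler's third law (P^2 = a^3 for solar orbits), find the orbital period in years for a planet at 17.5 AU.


P = a^(3/2) = 17.5^1.5 = 73.2078

73.2078 years


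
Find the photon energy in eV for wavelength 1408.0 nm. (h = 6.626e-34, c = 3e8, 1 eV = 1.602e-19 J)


E = hc/lambda = 6.626e-34 * 3e8 / 1.408e-06 = 1.412e-19 J = 0.8813 eV

0.8813 eV


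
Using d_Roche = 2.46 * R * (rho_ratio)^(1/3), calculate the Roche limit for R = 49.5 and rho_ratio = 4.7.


d_Roche = 2.46 * 49.5 * 4.7^(1/3) = 203.9731

203.9731


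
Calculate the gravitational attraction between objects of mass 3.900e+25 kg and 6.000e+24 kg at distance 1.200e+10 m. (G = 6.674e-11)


F = G*m1*m2/r^2 = 6.674e-11 * 3.900e+25 * 6.000e+24 / (1.200e+10)^2 = 6.674e-11 * 2.340e+50 / 1.440e+20 = 1.085e+20

1.085e+20 N


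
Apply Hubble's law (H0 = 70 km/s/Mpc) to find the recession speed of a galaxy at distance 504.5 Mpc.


v = H0 * d = 70 * 504.5 = 35315.0

35315.0 km/s


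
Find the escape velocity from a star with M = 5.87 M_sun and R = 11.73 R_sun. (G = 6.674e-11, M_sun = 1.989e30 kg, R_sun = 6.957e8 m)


M = 5.87 * 1.989e30 kg = 1.167543e+31 kg; R = 11.73 * 6.957e8 m = 8.160561e+09 m. v_esc = sqrt(2GM/R) = sqrt(2 * 6.674e-11 * 1.167543e+31 / 8.160561e+09) = 437003.1158

437003.1158 m/s


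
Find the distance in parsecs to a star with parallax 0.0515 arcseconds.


d = 1/p = 1/0.0515 = 19.4175

19.4175 pc


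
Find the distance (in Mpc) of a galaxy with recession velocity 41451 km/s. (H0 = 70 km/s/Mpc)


d = v / H0 = 41451 / 70 = 592.1571

592.1571 Mpc


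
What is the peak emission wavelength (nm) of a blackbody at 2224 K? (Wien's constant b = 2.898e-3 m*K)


lam_max = b / T = 2.898e-3 / 2224 = 1.303e-06 m = 1303.0576 nm

1303.0576 nm


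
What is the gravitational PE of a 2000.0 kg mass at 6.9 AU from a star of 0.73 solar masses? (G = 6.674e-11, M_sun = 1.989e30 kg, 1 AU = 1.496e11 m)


M = 0.73 * 1.989e30 kg = 1.45197e+30 kg; r = 6.9 AU * 1.496e11 m/AU = 1.03224e+12 m. U = -GM*m/r = -(6.674e-11 * 1.45197e+30 * 2000.0) / 1.03224e+12 = -1.878e+11

-1.878e+11 J


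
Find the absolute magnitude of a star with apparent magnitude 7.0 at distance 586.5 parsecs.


M = m - 5*log10(d) + 5 = 7.0 - 5*log10(586.5) + 5 = -1.8413

-1.8413


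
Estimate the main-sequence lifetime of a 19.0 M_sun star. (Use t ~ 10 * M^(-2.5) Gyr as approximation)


t = 10 * M^(-2.5) = 10 * 19.0^(-2.5) = 0.0064

0.0064 Gyr


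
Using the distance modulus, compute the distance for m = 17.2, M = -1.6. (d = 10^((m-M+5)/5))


d = 10^((m - M + 5)/5) = 10^((17.2 - -1.6 + 5)/5) = 57543.9937

57543.9937 pc


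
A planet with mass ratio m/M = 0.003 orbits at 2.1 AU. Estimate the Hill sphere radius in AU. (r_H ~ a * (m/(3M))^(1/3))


r_H = a * (m/3M)^(1/3) = 2.1 * (0.003/3)^(1/3) = 0.21

0.21 AU


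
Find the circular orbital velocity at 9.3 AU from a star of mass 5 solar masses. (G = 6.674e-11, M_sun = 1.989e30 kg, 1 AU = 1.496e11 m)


v = sqrt(GM/r) = sqrt(6.674e-11 * 9.945e+30 / 1.391e+12) = 21841.7898

21841.7898 m/s


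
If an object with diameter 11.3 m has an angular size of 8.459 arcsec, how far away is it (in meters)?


D = size / theta_rad, theta_rad = 8.459 * pi/(180*3600) = 4.101e-05, D = 275539.9351

275539.9351 m


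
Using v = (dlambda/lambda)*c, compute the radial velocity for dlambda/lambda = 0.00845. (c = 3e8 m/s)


v = (dlambda/lambda) * c = 0.00845 * 3e8 = 2.535e+06

2.535e+06 m/s


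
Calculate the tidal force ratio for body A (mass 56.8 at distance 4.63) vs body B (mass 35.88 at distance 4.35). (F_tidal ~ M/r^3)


Ratio = (M1/r1^3) / (M2/r2^3) = (56.8/4.63^3) / (35.88/4.35^3) = 1.3129

1.3129


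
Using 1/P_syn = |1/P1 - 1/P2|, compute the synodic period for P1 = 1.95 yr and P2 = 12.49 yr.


1/P_syn = |1/P1 - 1/P2| = |1/1.95 - 1/12.49| => P_syn = 2.3108

2.3108 years


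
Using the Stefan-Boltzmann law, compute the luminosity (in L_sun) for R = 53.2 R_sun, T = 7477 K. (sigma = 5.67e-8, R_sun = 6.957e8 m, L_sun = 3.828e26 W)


R = 53.2 * 6.957e8 m = 3.701124e+10 m. L = 4*pi*R^2*sigma*T^4 = 4*pi*(3.701124e+10)^2 * 5.67e-8 * 7477^4 = 3.050490781e+30 W. L/L_sun = 3.050490781e+30 / 3.828e26 = 7968.8892

7968.8892 L_sun


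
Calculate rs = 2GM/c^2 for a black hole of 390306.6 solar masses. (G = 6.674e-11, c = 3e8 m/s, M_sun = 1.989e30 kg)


M = 390306.6 * 1.989e30 kg = 7.763198274e+35 kg. rs = 2GM/c^2 = 2 * 6.674e-11 * 7.763198274e+35 / (3e8)^2 = 1.151e+09

1.151e+09 m


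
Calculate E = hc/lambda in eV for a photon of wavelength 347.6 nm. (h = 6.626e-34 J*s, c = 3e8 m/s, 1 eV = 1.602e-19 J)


E = hc/lambda = 6.626e-34 * 3e8 / 3.476e-07 = 5.719e-19 J = 3.5697 eV

3.5697 eV


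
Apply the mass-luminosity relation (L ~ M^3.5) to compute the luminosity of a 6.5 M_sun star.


L/L_sun = (M/M_sun)^3.5 = 6.5^3.5 = 700.1591

700.1591 L_sun


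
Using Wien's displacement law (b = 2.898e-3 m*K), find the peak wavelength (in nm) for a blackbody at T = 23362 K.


lam_max = b / T = 2.898e-3 / 23362 = 1.240e-07 m = 124.0476 nm

124.0476 nm


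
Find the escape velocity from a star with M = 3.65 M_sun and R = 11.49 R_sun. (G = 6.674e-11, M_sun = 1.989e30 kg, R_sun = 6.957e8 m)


M = 3.65 * 1.989e30 kg = 7.25985e+30 kg; R = 11.49 * 6.957e8 m = 7.993593e+09 m. v_esc = sqrt(2GM/R) = sqrt(2 * 6.674e-11 * 7.25985e+30 / 7.993593e+09) = 348177.6637

348177.6637 m/s


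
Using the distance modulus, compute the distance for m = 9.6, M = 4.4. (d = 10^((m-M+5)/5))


d = 10^((m - M + 5)/5) = 10^((9.6 - 4.4 + 5)/5) = 109.6478

109.6478 pc


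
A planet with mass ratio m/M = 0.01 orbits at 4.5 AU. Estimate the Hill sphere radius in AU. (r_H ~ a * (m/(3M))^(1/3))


r_H = a * (m/3M)^(1/3) = 4.5 * (0.01/3)^(1/3) = 0.6722

0.6722 AU


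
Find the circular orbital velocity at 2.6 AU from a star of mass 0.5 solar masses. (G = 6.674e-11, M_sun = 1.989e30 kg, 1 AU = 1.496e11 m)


v = sqrt(GM/r) = sqrt(6.674e-11 * 9.945e+29 / 3.890e+11) = 13063.0029

13063.0029 m/s


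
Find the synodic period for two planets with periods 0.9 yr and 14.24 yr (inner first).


1/P_syn = |1/P1 - 1/P2| = |1/0.9 - 1/14.24| => P_syn = 0.9607

0.9607 years


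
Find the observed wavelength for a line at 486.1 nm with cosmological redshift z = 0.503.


lam_obs = lam_emit * (1 + z) = 486.1 * (1 + 0.503) = 730.6083

730.6083 nm


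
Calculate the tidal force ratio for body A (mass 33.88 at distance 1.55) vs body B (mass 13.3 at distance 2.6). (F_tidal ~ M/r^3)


Ratio = (M1/r1^3) / (M2/r2^3) = (33.88/1.55^3) / (13.3/2.6^3) = 12.0231

12.0231


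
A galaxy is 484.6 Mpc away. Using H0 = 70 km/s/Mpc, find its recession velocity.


v = H0 * d = 70 * 484.6 = 33922.0

33922.0 km/s


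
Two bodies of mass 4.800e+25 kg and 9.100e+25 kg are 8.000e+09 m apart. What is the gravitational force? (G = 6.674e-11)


F = G*m1*m2/r^2 = 6.674e-11 * 4.800e+25 * 9.100e+25 / (8.000e+09)^2 = 6.674e-11 * 4.368e+51 / 6.400e+19 = 4.555e+21

4.555e+21 N


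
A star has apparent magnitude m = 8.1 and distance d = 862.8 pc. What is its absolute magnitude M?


M = m - 5*log10(d) + 5 = 8.1 - 5*log10(862.8) + 5 = -1.5796

-1.5796


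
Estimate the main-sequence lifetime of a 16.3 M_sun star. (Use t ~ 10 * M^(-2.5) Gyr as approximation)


t = 10 * M^(-2.5) = 10 * 16.3^(-2.5) = 0.0093

0.0093 Gyr


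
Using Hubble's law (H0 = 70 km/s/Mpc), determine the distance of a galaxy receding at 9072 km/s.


d = v / H0 = 9072 / 70 = 129.6

129.6 Mpc


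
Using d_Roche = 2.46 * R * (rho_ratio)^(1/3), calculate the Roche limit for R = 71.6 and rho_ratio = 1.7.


d_Roche = 2.46 * 71.6 * 1.7^(1/3) = 210.2154

210.2154


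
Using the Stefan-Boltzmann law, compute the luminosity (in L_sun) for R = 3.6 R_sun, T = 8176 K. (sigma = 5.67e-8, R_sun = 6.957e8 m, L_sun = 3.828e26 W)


R = 3.6 * 6.957e8 m = 2.50452e+09 m. L = 4*pi*R^2*sigma*T^4 = 4*pi*(2.50452e+09)^2 * 5.67e-8 * 8176^4 = 1.997125985e+28 W. L/L_sun = 1.997125985e+28 / 3.828e26 = 52.1715

52.1715 L_sun


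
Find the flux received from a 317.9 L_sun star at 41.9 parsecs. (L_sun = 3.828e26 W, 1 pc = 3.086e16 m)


F = L / (4*pi*d^2) = 1.217e+29 / (4*pi*(1.293e+18)^2) = 5.792e-09

5.792e-09 W/m^2


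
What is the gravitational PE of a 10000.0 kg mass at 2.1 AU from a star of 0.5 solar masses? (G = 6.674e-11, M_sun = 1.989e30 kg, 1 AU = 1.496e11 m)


M = 0.5 * 1.989e30 kg = 9.945e+29 kg; r = 2.1 AU * 1.496e11 m/AU = 3.1416e+11 m. U = -GM*m/r = -(6.674e-11 * 9.945e+29 * 10000.0) / 3.1416e+11 = -2.113e+12

-2.113e+12 J


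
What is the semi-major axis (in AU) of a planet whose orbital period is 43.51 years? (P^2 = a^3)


a = P^(2/3) = 43.51^(2/3) = 12.3707

12.3707 AU


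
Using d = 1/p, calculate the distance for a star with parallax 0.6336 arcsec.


d = 1/p = 1/0.6336 = 1.5783

1.5783 pc


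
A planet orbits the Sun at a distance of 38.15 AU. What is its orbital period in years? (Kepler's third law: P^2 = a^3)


P = a^(3/2) = 38.15^1.5 = 235.6361

235.6361 years


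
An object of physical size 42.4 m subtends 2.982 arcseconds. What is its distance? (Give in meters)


D = size / theta_rad, theta_rad = 2.982 * pi/(180*3600) = 1.446e-05, D = 2.933e+06

2.933e+06 m


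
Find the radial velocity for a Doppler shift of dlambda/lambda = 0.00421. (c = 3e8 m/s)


v = (dlambda/lambda) * c = 0.00421 * 3e8 = 1.263e+06

1.263e+06 m/s


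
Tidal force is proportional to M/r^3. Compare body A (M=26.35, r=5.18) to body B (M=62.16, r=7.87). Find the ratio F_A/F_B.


Ratio = (M1/r1^3) / (M2/r2^3) = (26.35/5.18^3) / (62.16/7.87^3) = 1.4866

1.4866


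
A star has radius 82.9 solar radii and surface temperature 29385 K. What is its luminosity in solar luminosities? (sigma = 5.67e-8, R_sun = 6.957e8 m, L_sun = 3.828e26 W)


R = 82.9 * 6.957e8 m = 5.767353e+10 m. L = 4*pi*R^2*sigma*T^4 = 4*pi*(5.767353e+10)^2 * 5.67e-8 * 29385^4 = 1.767049726e+33 W. L/L_sun = 1.767049726e+33 / 3.828e26 = 4.616e+06

4.616e+06 L_sun


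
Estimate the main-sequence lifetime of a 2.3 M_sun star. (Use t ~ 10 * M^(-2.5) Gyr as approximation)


t = 10 * M^(-2.5) = 10 * 2.3^(-2.5) = 1.2465

1.2465 Gyr


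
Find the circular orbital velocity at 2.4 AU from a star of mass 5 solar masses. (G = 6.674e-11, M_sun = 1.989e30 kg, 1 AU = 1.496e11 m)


v = sqrt(GM/r) = sqrt(6.674e-11 * 9.945e+30 / 3.590e+11) = 42995.6063

42995.6063 m/s


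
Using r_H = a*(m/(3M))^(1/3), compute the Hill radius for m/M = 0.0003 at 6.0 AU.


r_H = a * (m/3M)^(1/3) = 6.0 * (0.0003/3)^(1/3) = 0.2785

0.2785 AU


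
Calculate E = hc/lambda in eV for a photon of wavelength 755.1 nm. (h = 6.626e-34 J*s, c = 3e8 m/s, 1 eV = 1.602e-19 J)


E = hc/lambda = 6.626e-34 * 3e8 / 7.551e-07 = 2.632e-19 J = 1.6433 eV

1.6433 eV


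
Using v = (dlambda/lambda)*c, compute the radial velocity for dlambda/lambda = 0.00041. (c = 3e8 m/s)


v = (dlambda/lambda) * c = 0.00041 * 3e8 = 123000.0

123000.0 m/s


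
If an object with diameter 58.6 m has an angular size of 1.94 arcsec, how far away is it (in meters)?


D = size / theta_rad, theta_rad = 1.94 * pi/(180*3600) = 9.405e-06, D = 6.230e+06

6.230e+06 m


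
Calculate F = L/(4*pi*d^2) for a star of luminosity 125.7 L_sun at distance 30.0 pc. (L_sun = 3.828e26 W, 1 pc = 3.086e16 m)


F = L / (4*pi*d^2) = 4.812e+28 / (4*pi*(9.258e+17)^2) = 4.467e-09

4.467e-09 W/m^2


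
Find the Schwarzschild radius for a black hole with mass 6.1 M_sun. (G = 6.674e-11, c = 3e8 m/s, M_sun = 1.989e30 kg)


M = 6.1 * 1.989e30 kg = 1.21329e+31 kg. rs = 2GM/c^2 = 2 * 6.674e-11 * 1.21329e+31 / (3e8)^2 = 17994.4388

17994.4388 m


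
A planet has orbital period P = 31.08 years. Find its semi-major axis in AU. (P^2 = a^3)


a = P^(2/3) = 31.08^(2/3) = 9.8852

9.8852 AU


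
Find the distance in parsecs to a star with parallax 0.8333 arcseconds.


d = 1/p = 1/0.8333 = 1.2

1.2 pc


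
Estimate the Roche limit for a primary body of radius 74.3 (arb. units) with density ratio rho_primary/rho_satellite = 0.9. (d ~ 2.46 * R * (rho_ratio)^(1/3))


d_Roche = 2.46 * 74.3 * 0.9^(1/3) = 176.4702

176.4702


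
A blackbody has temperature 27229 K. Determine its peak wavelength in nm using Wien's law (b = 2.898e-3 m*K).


lam_max = b / T = 2.898e-3 / 27229 = 1.064e-07 m = 106.4306 nm

106.4306 nm


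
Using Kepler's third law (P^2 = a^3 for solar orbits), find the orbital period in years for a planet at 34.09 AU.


P = a^(3/2) = 34.09^1.5 = 199.0401

199.0401 years


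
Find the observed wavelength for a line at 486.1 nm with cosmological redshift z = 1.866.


lam_obs = lam_emit * (1 + z) = 486.1 * (1 + 1.866) = 1393.1626

1393.1626 nm


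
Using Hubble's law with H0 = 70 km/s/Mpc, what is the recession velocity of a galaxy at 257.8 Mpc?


v = H0 * d = 70 * 257.8 = 18046.0

18046.0 km/s


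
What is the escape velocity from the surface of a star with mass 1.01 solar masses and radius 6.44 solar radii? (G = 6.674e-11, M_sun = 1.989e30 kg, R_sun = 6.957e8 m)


M = 1.01 * 1.989e30 kg = 2.00889e+30 kg; R = 6.44 * 6.957e8 m = 4.480308e+09 m. v_esc = sqrt(2GM/R) = sqrt(2 * 6.674e-11 * 2.00889e+30 / 4.480308e+09) = 244642.6892

244642.6892 m/s


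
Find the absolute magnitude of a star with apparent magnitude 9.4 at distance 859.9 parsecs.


M = m - 5*log10(d) + 5 = 9.4 - 5*log10(859.9) + 5 = -0.2722

-0.2722


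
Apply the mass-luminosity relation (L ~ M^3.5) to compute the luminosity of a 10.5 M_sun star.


L/L_sun = (M/M_sun)^3.5 = 10.5^3.5 = 3751.1337

3751.1337 L_sun


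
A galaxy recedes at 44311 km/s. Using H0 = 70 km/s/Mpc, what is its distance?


d = v / H0 = 44311 / 70 = 633.0143

633.0143 Mpc


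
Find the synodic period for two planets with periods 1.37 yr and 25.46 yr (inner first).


1/P_syn = |1/P1 - 1/P2| = |1/1.37 - 1/25.46| => P_syn = 1.4479

1.4479 years


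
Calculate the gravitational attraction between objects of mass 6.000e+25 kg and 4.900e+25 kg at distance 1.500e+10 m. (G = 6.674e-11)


F = G*m1*m2/r^2 = 6.674e-11 * 6.000e+25 * 4.900e+25 / (1.500e+10)^2 = 6.674e-11 * 2.940e+51 / 2.250e+20 = 8.721e+20

8.721e+20 N


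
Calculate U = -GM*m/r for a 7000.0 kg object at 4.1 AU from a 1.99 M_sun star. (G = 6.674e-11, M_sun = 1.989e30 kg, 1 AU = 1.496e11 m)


M = 1.99 * 1.989e30 kg = 3.95811e+30 kg; r = 4.1 AU * 1.496e11 m/AU = 6.1336e+11 m. U = -GM*m/r = -(6.674e-11 * 3.95811e+30 * 7000.0) / 6.1336e+11 = -3.015e+12

-3.015e+12 J


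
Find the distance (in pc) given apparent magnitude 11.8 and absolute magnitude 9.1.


d = 10^((m - M + 5)/5) = 10^((11.8 - 9.1 + 5)/5) = 34.6737

34.6737 pc


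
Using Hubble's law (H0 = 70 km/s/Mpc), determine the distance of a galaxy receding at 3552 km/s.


d = v / H0 = 3552 / 70 = 50.7429

50.7429 Mpc


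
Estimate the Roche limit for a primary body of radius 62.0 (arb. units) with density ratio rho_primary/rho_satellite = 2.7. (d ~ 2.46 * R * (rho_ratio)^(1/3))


d_Roche = 2.46 * 62.0 * 2.7^(1/3) = 212.3805

212.3805


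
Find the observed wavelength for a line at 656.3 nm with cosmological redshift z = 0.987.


lam_obs = lam_emit * (1 + z) = 656.3 * (1 + 0.987) = 1304.0681

1304.0681 nm


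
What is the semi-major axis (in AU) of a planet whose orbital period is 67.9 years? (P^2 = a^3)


a = P^(2/3) = 67.9^(2/3) = 16.6436

16.6436 AU


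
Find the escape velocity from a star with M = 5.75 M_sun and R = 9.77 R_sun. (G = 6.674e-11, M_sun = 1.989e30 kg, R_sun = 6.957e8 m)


M = 5.75 * 1.989e30 kg = 1.143675e+31 kg; R = 9.77 * 6.957e8 m = 6.796989e+09 m. v_esc = sqrt(2GM/R) = sqrt(2 * 6.674e-11 * 1.143675e+31 / 6.796989e+09) = 473915.736

473915.736 m/s


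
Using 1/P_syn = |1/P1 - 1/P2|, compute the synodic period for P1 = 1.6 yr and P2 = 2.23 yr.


1/P_syn = |1/P1 - 1/P2| = |1/1.6 - 1/2.23| => P_syn = 5.6635

5.6635 years


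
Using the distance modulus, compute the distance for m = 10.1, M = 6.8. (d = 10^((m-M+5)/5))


d = 10^((m - M + 5)/5) = 10^((10.1 - 6.8 + 5)/5) = 45.7088

45.7088 pc


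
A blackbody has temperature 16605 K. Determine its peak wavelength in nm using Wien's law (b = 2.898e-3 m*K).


lam_max = b / T = 2.898e-3 / 16605 = 1.745e-07 m = 174.5257 nm

174.5257 nm


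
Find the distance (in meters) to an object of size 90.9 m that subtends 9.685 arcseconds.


D = size / theta_rad, theta_rad = 9.685 * pi/(180*3600) = 4.695e-05, D = 1.936e+06

1.936e+06 m


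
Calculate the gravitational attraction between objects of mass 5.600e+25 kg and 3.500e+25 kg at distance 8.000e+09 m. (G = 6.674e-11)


F = G*m1*m2/r^2 = 6.674e-11 * 5.600e+25 * 3.500e+25 / (8.000e+09)^2 = 6.674e-11 * 1.960e+51 / 6.400e+19 = 2.044e+21

2.044e+21 N


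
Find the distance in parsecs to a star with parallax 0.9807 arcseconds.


d = 1/p = 1/0.9807 = 1.0197

1.0197 pc


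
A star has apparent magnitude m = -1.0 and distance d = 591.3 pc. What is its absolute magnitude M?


M = m - 5*log10(d) + 5 = -1.0 - 5*log10(591.3) + 5 = -9.859

-9.859


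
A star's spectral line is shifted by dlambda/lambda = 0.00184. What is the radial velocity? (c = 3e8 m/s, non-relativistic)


v = (dlambda/lambda) * c = 0.00184 * 3e8 = 552000.0

552000.0 m/s


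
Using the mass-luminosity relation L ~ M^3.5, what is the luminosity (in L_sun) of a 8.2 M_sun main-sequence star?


L/L_sun = (M/M_sun)^3.5 = 8.2^3.5 = 1578.8777

1578.8777 L_sun


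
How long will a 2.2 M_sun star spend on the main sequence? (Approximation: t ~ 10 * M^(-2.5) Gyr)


t = 10 * M^(-2.5) = 10 * 2.2^(-2.5) = 1.393

1.393 Gyr


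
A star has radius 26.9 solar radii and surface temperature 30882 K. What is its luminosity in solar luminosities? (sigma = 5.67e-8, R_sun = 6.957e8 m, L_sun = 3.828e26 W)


R = 26.9 * 6.957e8 m = 1.871433e+10 m. L = 4*pi*R^2*sigma*T^4 = 4*pi*(1.871433e+10)^2 * 5.67e-8 * 30882^4 = 2.269672335e+32 W. L/L_sun = 2.269672335e+32 / 3.828e26 = 592913.3583

592913.3583 L_sun


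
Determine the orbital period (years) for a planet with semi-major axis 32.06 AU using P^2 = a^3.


P = a^(3/2) = 32.06^1.5 = 181.5287

181.5287 years


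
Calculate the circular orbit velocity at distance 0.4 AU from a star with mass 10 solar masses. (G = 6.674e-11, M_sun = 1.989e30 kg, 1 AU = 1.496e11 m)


v = sqrt(GM/r) = sqrt(6.674e-11 * 1.989e+31 / 5.984e+10) = 148941.1491

148941.1491 m/s


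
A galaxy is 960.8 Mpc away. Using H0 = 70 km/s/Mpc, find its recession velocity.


v = H0 * d = 70 * 960.8 = 67256.0

67256.0 km/s


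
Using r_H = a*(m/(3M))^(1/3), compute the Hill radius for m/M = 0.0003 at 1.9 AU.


r_H = a * (m/3M)^(1/3) = 1.9 * (0.0003/3)^(1/3) = 0.0882

0.0882 AU


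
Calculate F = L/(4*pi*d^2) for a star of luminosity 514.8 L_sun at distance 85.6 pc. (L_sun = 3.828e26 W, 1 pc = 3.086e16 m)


F = L / (4*pi*d^2) = 1.971e+29 / (4*pi*(2.642e+18)^2) = 2.247e-09

2.247e-09 W/m^2


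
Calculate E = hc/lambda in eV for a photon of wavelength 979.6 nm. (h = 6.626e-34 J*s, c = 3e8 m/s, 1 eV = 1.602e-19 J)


E = hc/lambda = 6.626e-34 * 3e8 / 9.796e-07 = 2.029e-19 J = 1.2667 eV

1.2667 eV


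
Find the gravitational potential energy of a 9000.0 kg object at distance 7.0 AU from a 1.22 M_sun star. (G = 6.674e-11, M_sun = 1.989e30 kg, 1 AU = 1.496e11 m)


M = 1.22 * 1.989e30 kg = 2.42658e+30 kg; r = 7.0 AU * 1.496e11 m/AU = 1.0472e+12 m. U = -GM*m/r = -(6.674e-11 * 2.42658e+30 * 9000.0) / 1.0472e+12 = -1.392e+12

-1.392e+12 J


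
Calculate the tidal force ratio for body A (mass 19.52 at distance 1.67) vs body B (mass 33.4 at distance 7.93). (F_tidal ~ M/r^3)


Ratio = (M1/r1^3) / (M2/r2^3) = (19.52/1.67^3) / (33.4/7.93^3) = 62.5754

62.5754


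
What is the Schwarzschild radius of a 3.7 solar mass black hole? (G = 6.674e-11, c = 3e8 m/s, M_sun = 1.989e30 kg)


M = 3.7 * 1.989e30 kg = 7.3593e+30 kg. rs = 2GM/c^2 = 2 * 6.674e-11 * 7.3593e+30 / (3e8)^2 = 10914.6596

10914.6596 m


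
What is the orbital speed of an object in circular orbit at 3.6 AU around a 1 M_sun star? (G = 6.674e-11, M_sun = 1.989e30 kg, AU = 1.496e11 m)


v = sqrt(GM/r) = sqrt(6.674e-11 * 1.989e+30 / 5.386e+11) = 15699.7756

15699.7756 m/s


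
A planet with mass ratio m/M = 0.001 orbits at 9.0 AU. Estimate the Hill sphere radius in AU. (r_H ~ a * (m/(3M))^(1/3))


r_H = a * (m/3M)^(1/3) = 9.0 * (0.001/3)^(1/3) = 0.624

0.624 AU


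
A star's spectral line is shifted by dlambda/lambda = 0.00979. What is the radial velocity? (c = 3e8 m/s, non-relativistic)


v = (dlambda/lambda) * c = 0.00979 * 3e8 = 2.937e+06

2.937e+06 m/s


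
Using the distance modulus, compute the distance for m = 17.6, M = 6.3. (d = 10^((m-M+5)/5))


d = 10^((m - M + 5)/5) = 10^((17.6 - 6.3 + 5)/5) = 1819.7009

1819.7009 pc


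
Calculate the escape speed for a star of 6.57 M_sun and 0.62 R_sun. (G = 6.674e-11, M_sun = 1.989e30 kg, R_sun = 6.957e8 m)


M = 6.57 * 1.989e30 kg = 1.306773e+31 kg; R = 0.62 * 6.957e8 m = 4.31334e+08 m. v_esc = sqrt(2GM/R) = sqrt(2 * 6.674e-11 * 1.306773e+31 / 4.31334e+08) = 2.011e+06

2.011e+06 m/s


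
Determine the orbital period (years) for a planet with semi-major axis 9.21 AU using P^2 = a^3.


P = a^(3/2) = 9.21^1.5 = 27.9505

27.9505 years


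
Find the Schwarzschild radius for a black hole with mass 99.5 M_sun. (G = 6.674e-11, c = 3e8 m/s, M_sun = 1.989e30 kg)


M = 99.5 * 1.989e30 kg = 1.979055e+32 kg. rs = 2GM/c^2 = 2 * 6.674e-11 * 1.979055e+32 / (3e8)^2 = 293515.846

293515.846 m


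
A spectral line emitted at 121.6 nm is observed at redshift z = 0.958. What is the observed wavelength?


lam_obs = lam_emit * (1 + z) = 121.6 * (1 + 0.958) = 238.0928

238.0928 nm


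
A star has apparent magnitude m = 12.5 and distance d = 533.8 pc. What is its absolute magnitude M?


M = m - 5*log10(d) + 5 = 12.5 - 5*log10(533.8) + 5 = 3.8631

3.8631


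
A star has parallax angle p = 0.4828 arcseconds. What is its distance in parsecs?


d = 1/p = 1/0.4828 = 2.0713

2.0713 pc


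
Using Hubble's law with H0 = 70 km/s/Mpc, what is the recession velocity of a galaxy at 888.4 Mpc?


v = H0 * d = 70 * 888.4 = 62188.0

62188.0 km/s


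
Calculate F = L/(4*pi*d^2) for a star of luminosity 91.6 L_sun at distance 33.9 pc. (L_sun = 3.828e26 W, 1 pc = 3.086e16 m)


F = L / (4*pi*d^2) = 3.506e+28 / (4*pi*(1.046e+18)^2) = 2.550e-09

2.550e-09 W/m^2


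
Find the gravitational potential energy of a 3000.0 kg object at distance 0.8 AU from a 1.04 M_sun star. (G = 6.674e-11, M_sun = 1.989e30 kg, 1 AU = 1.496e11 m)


M = 1.04 * 1.989e30 kg = 2.06856e+30 kg; r = 0.8 AU * 1.496e11 m/AU = 1.1968e+11 m. U = -GM*m/r = -(6.674e-11 * 2.06856e+30 * 3000.0) / 1.1968e+11 = -3.461e+12

-3.461e+12 J


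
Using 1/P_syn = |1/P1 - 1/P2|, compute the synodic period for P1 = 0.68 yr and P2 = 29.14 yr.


1/P_syn = |1/P1 - 1/P2| = |1/0.68 - 1/29.14| => P_syn = 0.6962

0.6962 years


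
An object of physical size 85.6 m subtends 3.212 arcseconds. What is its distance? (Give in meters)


D = size / theta_rad, theta_rad = 3.212 * pi/(180*3600) = 1.557e-05, D = 5.497e+06

5.497e+06 m


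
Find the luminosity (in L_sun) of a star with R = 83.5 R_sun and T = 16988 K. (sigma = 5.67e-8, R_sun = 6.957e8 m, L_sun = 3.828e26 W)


R = 83.5 * 6.957e8 m = 5.809095e+10 m. L = 4*pi*R^2*sigma*T^4 = 4*pi*(5.809095e+10)^2 * 5.67e-8 * 16988^4 = 2.002529349e+32 W. L/L_sun = 2.002529349e+32 / 3.828e26 = 523126.7893

523126.7893 L_sun
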